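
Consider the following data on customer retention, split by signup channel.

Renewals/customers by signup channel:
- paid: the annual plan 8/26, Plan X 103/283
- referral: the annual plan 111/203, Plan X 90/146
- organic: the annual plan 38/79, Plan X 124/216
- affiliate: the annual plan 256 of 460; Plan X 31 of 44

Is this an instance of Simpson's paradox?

Yes

Paid: the annual plan 8/26 = 30.8%, Plan X 103/283 = 36.4% → Plan X
Referral: the annual plan 111/203 = 54.7%, Plan X 90/146 = 61.6% → Plan X
Organic: the annual plan 38/79 = 48.1%, Plan X 124/216 = 57.4% → Plan X
Affiliate: the annual plan 256/460 = 55.7%, Plan X 31/44 = 70.5% → Plan X
Overall: the annual plan 413/768 = 53.8%, Plan X 348/689 = 50.5% → the annual plan
Plan X wins each signup group but the annual plan wins overall — the comparison reverses. Plan X's customers skew toward paid, which has a lower base rate.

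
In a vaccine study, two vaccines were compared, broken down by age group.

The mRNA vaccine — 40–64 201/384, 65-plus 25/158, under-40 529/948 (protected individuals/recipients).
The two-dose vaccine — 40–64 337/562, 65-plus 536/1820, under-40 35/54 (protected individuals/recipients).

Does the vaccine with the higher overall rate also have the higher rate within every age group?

40–64: the mRNA vaccine 201/384 = 52.3%, the two-dose vaccine 337/562 = 60.0% → the two-dose vaccine
65-plus: the mRNA vaccine 25/158 = 15.8%, the two-dose vaccine 536/1820 = 29.5% → the two-dose vaccine
Under-40: the mRNA vaccine 529/948 = 55.8%, the two-dose vaccine 35/54 = 64.8% → the two-dose vaccine
Overall: the mRNA vaccine 755/1490 = 50.7%, the two-dose vaccine 908/2436 = 37.3% → the mRNA vaccine
The two-dose vaccine wins each age group but the mRNA vaccine wins overall — the comparison reverses. The two-dose vaccine's recipients skew toward 65-plus, which has a lower base rate.

No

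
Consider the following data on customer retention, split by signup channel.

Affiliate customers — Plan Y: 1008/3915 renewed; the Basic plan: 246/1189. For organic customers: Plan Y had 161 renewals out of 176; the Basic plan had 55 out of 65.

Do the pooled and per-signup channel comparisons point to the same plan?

Affiliate: Plan Y 1008/3915 = 25.7%, the Basic plan 246/1189 = 20.7% → Plan Y
Organic: Plan Y 161/176 = 91.5%, the Basic plan 55/65 = 84.6% → Plan Y
Overall: Plan Y 1169/4091 = 28.6%, the Basic plan 301/1254 = 24.0% → Plan Y
Plan Y wins overall and in every signup group — no reversal.

Yes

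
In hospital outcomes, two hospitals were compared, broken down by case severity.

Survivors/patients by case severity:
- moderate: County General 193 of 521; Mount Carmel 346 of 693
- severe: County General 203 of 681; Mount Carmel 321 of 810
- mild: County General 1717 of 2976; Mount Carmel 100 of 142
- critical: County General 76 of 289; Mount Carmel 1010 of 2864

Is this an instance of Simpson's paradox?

Yes

Moderate: County General 193/521 = 37.0%, Mount Carmel 346/693 = 49.9% → Mount Carmel
Severe: County General 203/681 = 29.8%, Mount Carmel 321/810 = 39.6% → Mount Carmel
Mild: County General 1717/2976 = 57.7%, Mount Carmel 100/142 = 70.4% → Mount Carmel
Critical: County General 76/289 = 26.3%, Mount Carmel 1010/2864 = 35.3% → Mount Carmel
Overall: County General 2189/4467 = 49.0%, Mount Carmel 1777/4509 = 39.4% → County General
Mount Carmel wins each case group but County General wins overall — the comparison reverses. Mount Carmel's patients skew toward critical, which has a lower base rate.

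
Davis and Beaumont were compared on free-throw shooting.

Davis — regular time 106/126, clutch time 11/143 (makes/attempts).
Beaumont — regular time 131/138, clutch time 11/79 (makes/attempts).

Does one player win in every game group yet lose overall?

No

Regular time: Davis 106/126 = 84.1%, Beaumont 131/138 = 94.9% → Beaumont
Clutch time: Davis 11/143 = 7.7%, Beaumont 11/79 = 13.9% → Beaumont
Overall: Davis 117/269 = 43.5%, Beaumont 142/217 = 65.4% → Beaumont
Beaumont wins overall and in every game group — no reversal.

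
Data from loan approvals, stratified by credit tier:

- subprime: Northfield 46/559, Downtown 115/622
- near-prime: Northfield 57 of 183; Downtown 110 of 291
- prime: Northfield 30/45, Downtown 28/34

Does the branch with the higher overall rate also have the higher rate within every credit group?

Subprime: Northfield 46/559 = 8.2%, Downtown 115/622 = 18.5% → Downtown
Near-prime: Northfield 57/183 = 31.1%, Downtown 110/291 = 37.8% → Downtown
Prime: Northfield 30/45 = 66.7%, Downtown 28/34 = 82.4% → Downtown
Overall: Northfield 133/787 = 16.9%, Downtown 253/947 = 26.7% → Downtown
Downtown wins overall and in every credit group — no reversal.

Yes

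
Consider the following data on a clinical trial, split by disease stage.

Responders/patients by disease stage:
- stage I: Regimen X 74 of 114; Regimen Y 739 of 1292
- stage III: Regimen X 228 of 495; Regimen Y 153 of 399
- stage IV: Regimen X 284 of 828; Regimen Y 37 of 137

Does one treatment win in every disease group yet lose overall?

Yes

Stage I: Regimen X 74/114 = 64.9%, Regimen Y 739/1292 = 57.2% → Regimen X
Stage III: Regimen X 228/495 = 46.1%, Regimen Y 153/399 = 38.3% → Regimen X
Stage IV: Regimen X 284/828 = 34.3%, Regimen Y 37/137 = 27.0% → Regimen X
Overall: Regimen X 586/1437 = 40.8%, Regimen Y 929/1828 = 50.8% → Regimen Y
Regimen X wins each disease group but Regimen Y wins overall — the comparison reverses. Regimen X's patients skew toward stage IV, which has a lower base rate.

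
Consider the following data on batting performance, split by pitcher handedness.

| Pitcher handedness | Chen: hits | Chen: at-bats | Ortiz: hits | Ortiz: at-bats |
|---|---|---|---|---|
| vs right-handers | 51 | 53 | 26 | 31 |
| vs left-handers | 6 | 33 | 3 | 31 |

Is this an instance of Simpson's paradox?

No

Vs right-handers: Chen 51/53 = 96.2%, Ortiz 26/31 = 83.9% → Chen
Vs left-handers: Chen 6/33 = 18.2%, Ortiz 3/31 = 9.7% → Chen
Overall: Chen 57/86 = 66.3%, Ortiz 29/62 = 46.8% → Chen
Chen wins overall and in every pitcher group — no reversal.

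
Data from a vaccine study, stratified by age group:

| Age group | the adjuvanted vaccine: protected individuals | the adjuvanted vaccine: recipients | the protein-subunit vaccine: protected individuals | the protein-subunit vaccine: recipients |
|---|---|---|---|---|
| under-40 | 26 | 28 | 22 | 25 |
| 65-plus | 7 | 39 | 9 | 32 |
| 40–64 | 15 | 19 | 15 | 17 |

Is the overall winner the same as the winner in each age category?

Under-40: the adjuvanted vaccine 26/28 = 92.9%, the protein-subunit vaccine 22/25 = 88.0% → the adjuvanted vaccine
65-plus: the adjuvanted vaccine 7/39 = 17.9%, the protein-subunit vaccine 9/32 = 28.1% → the protein-subunit vaccine
40–64: the adjuvanted vaccine 15/19 = 78.9%, the protein-subunit vaccine 15/17 = 88.2% → the protein-subunit vaccine
Overall: the adjuvanted vaccine 48/86 = 55.8%, the protein-subunit vaccine 46/74 = 62.2% → the protein-subunit vaccine
Neither sweeps: the adjuvanted vaccine wins 1 of 3 groups, the protein-subunit vaccine wins 2. The protein-subunit vaccine wins overall but not every group — no Simpson reversal.

No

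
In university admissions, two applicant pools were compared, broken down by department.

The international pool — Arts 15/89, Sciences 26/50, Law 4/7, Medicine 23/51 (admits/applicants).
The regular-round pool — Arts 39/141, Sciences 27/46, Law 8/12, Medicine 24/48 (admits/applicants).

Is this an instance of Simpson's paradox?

No

Arts: the international pool 15/89 = 16.9%, the regular-round pool 39/141 = 27.7% → the regular-round pool
Sciences: the international pool 26/50 = 52.0%, the regular-round pool 27/46 = 58.7% → the regular-round pool
Law: the international pool 4/7 = 57.1%, the regular-round pool 8/12 = 66.7% → the regular-round pool
Medicine: the international pool 23/51 = 45.1%, the regular-round pool 24/48 = 50.0% → the regular-round pool
Overall: the international pool 68/197 = 34.5%, the regular-round pool 98/247 = 39.7% → the regular-round pool
The regular-round pool wins overall and in every department group — no reversal.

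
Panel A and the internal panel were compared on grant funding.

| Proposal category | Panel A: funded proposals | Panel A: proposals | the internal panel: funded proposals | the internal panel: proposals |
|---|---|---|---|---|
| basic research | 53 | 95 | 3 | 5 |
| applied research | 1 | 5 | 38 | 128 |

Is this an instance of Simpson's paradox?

Yes

Basic research: Panel A 53/95 = 55.8%, the internal panel 3/5 = 60.0% → the internal panel
Applied research: Panel A 1/5 = 20.0%, the internal panel 38/128 = 29.7% → the internal panel
Overall: Panel A 54/100 = 54.0%, the internal panel 41/133 = 30.8% → Panel A
The internal panel wins each proposal group but Panel A wins overall — the comparison reverses. The internal panel's proposals skew toward applied research, which has a lower base rate.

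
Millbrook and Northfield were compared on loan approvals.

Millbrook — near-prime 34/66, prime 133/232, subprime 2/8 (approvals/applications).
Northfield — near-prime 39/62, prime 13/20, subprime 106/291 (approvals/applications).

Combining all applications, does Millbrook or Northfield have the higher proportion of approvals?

Millbrook

Near-prime: Millbrook 34/66 = 51.5%, Northfield 39/62 = 62.9% → Northfield
Prime: Millbrook 133/232 = 57.3%, Northfield 13/20 = 65.0% → Northfield
Subprime: Millbrook 2/8 = 25.0%, Northfield 106/291 = 36.4% → Northfield
Overall: Millbrook 169/306 = 55.2%, Northfield 158/373 = 42.4% → Millbrook
(Northfield wins every credit group but Millbrook wins overall — Northfield's applications skew toward the low-rate subprime group.)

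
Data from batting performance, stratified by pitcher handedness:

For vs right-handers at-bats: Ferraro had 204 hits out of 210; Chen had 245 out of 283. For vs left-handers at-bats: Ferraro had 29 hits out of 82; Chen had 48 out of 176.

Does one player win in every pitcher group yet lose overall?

No

Vs right-handers: Ferraro 204/210 = 97.1%, Chen 245/283 = 86.6% → Ferraro
Vs left-handers: Ferraro 29/82 = 35.4%, Chen 48/176 = 27.3% → Ferraro
Overall: Ferraro 233/292 = 79.8%, Chen 293/459 = 63.8% → Ferraro
Ferraro wins overall and in every pitcher group — no reversal.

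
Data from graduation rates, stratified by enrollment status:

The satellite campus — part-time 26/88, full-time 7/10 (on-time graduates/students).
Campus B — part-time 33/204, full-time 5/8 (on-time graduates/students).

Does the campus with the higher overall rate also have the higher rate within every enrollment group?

Part-time: the satellite campus 26/88 = 29.5%, Campus B 33/204 = 16.2% → the satellite campus
Full-time: the satellite campus 7/10 = 70.0%, Campus B 5/8 = 62.5% → the satellite campus
Overall: the satellite campus 33/98 = 33.7%, Campus B 38/212 = 17.9% → the satellite campus
The satellite campus wins overall and in every enrollment group — no reversal.

Yes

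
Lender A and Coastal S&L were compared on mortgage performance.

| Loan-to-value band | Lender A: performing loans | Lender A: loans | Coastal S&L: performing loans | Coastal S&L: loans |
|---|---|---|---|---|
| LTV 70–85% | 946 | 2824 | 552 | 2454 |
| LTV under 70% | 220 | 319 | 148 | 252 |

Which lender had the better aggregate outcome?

LTV 70–85%: Lender A 946/2824 = 33.5%, Coastal S&L 552/2454 = 22.5% → Lender A
LTV under 70%: Lender A 220/319 = 69.0%, Coastal S&L 148/252 = 58.7% → Lender A
Overall: Lender A 1166/3143 = 37.1%, Coastal S&L 700/2706 = 25.9% → Lender A

Lender A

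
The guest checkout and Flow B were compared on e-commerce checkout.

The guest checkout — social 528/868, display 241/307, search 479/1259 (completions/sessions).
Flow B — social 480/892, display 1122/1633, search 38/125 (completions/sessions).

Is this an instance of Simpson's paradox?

Social: the guest checkout 528/868 = 60.8%, Flow B 480/892 = 53.8% → the guest checkout
Display: the guest checkout 241/307 = 78.5%, Flow B 1122/1633 = 68.7% → the guest checkout
Search: the guest checkout 479/1259 = 38.0%, Flow B 38/125 = 30.4% → the guest checkout
Overall: the guest checkout 1248/2434 = 51.3%, Flow B 1640/2650 = 61.9% → Flow B
The guest checkout wins each traffic group but Flow B wins overall — the comparison reverses. The guest checkout's sessions skew toward search, which has a lower base rate.

Yes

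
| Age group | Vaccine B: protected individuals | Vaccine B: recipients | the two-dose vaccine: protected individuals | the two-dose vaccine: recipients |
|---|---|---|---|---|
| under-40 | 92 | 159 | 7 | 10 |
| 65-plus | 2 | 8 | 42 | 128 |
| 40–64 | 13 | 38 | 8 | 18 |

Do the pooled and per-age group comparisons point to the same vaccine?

Under-40: Vaccine B 92/159 = 57.9%, the two-dose vaccine 7/10 = 70.0% → the two-dose vaccine
65-plus: Vaccine B 2/8 = 25.0%, the two-dose vaccine 42/128 = 32.8% → the two-dose vaccine
40–64: Vaccine B 13/38 = 34.2%, the two-dose vaccine 8/18 = 44.4% → the two-dose vaccine
Overall: Vaccine B 107/205 = 52.2%, the two-dose vaccine 57/156 = 36.5% → Vaccine B
The two-dose vaccine wins each age group but Vaccine B wins overall — the comparison reverses. The two-dose vaccine's recipients skew toward 65-plus, which has a lower base rate.

No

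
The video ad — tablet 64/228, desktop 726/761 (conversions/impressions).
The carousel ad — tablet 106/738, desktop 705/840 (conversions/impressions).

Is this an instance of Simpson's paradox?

Tablet: the video ad 64/228 = 28.1%, the carousel ad 106/738 = 14.4% → the video ad
Desktop: the video ad 726/761 = 95.4%, the carousel ad 705/840 = 83.9% → the video ad
Overall: the video ad 790/989 = 79.9%, the carousel ad 811/1578 = 51.4% → the video ad
The video ad wins overall and in every device group — no reversal.

No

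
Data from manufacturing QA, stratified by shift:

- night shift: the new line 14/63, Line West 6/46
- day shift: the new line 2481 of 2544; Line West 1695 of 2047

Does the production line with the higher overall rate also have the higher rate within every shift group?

Yes

Night shift: the new line 14/63 = 22.2%, Line West 6/46 = 13.0% → the new line
Day shift: the new line 2481/2544 = 97.5%, Line West 1695/2047 = 82.8% → the new line
Overall: the new line 2495/2607 = 95.7%, Line West 1701/2093 = 81.3% → the new line
The new line wins overall and in every shift group — no reversal.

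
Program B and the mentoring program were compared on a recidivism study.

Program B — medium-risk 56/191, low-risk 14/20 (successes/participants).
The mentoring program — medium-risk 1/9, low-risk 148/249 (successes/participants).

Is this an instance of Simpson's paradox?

Yes

Medium-risk: Program B 56/191 = 29.3%, the mentoring program 1/9 = 11.1% → Program B
Low-risk: Program B 14/20 = 70.0%, the mentoring program 148/249 = 59.4% → Program B
Overall: Program B 70/211 = 33.2%, the mentoring program 149/258 = 57.8% → the mentoring program
Program B wins each risk group but the mentoring program wins overall — the comparison reverses. Program B's participants skew toward medium-risk, which has a lower base rate.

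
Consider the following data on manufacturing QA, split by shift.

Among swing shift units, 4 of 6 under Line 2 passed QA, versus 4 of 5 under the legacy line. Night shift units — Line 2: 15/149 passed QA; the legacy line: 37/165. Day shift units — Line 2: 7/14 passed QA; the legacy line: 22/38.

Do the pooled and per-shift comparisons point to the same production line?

Swing shift: Line 2 4/6 = 66.7%, the legacy line 4/5 = 80.0% → the legacy line
Night shift: Line 2 15/149 = 10.1%, the legacy line 37/165 = 22.4% → the legacy line
Day shift: Line 2 7/14 = 50.0%, the legacy line 22/38 = 57.9% → the legacy line
Overall: Line 2 26/169 = 15.4%, the legacy line 63/208 = 30.3% → the legacy line
The legacy line wins overall and in every shift group — no reversal.

Yes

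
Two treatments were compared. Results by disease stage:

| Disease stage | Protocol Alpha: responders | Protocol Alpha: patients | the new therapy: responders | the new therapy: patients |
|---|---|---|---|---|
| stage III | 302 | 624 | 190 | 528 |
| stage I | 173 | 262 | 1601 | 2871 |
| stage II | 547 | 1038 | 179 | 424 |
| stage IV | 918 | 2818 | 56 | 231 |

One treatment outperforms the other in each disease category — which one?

Protocol Alpha

Stage III: Protocol Alpha 302/624 = 48.4%, the new therapy 190/528 = 36.0% → Protocol Alpha
Stage I: Protocol Alpha 173/262 = 66.0%, the new therapy 1601/2871 = 55.8% → Protocol Alpha
Stage II: Protocol Alpha 547/1038 = 52.7%, the new therapy 179/424 = 42.2% → Protocol Alpha
Stage IV: Protocol Alpha 918/2818 = 32.6%, the new therapy 56/231 = 24.2% → Protocol Alpha
Protocol Alpha has the higher rate in all 4 groups.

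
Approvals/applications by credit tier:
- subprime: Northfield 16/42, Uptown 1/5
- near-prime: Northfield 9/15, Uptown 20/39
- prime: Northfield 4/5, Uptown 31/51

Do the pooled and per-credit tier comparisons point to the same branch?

Subprime: Northfield 16/42 = 38.1%, Uptown 1/5 = 20.0% → Northfield
Near-prime: Northfield 9/15 = 60.0%, Uptown 20/39 = 51.3% → Northfield
Prime: Northfield 4/5 = 80.0%, Uptown 31/51 = 60.8% → Northfield
Overall: Northfield 29/62 = 46.8%, Uptown 52/95 = 54.7% → Uptown
Northfield wins each credit group but Uptown wins overall — the comparison reverses. Northfield's applications skew toward subprime, which has a lower base rate.

No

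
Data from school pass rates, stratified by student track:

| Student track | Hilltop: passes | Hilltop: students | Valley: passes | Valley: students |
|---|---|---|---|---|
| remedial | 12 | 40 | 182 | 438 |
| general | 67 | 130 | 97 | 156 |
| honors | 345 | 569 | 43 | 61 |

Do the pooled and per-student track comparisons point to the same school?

No

Remedial: Hilltop 12/40 = 30.0%, Valley 182/438 = 41.6% → Valley
General: Hilltop 67/130 = 51.5%, Valley 97/156 = 62.2% → Valley
Honors: Hilltop 345/569 = 60.6%, Valley 43/61 = 70.5% → Valley
Overall: Hilltop 424/739 = 57.4%, Valley 322/655 = 49.2% → Hilltop
Valley wins each student group but Hilltop wins overall — the comparison reverses. Valley's students skew toward remedial, which has a lower base rate.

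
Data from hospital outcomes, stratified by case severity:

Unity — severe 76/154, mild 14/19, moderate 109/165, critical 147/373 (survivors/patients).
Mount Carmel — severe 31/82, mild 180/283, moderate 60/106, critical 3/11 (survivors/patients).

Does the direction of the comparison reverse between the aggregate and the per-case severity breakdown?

Yes

Severe: Unity 76/154 = 49.4%, Mount Carmel 31/82 = 37.8% → Unity
Mild: Unity 14/19 = 73.7%, Mount Carmel 180/283 = 63.6% → Unity
Moderate: Unity 109/165 = 66.1%, Mount Carmel 60/106 = 56.6% → Unity
Critical: Unity 147/373 = 39.4%, Mount Carmel 3/11 = 27.3% → Unity
Overall: Unity 346/711 = 48.7%, Mount Carmel 274/482 = 56.8% → Mount Carmel
Unity wins each case group but Mount Carmel wins overall — the comparison reverses. Unity's patients skew toward critical, which has a lower base rate.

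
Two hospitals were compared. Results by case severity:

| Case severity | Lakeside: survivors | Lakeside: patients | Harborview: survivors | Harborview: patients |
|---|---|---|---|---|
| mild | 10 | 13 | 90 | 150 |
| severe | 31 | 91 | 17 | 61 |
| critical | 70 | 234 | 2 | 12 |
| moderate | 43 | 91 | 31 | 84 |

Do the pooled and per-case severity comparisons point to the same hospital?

No

Mild: Lakeside 10/13 = 76.9%, Harborview 90/150 = 60.0% → Lakeside
Severe: Lakeside 31/91 = 34.1%, Harborview 17/61 = 27.9% → Lakeside
Critical: Lakeside 70/234 = 29.9%, Harborview 2/12 = 16.7% → Lakeside
Moderate: Lakeside 43/91 = 47.3%, Harborview 31/84 = 36.9% → Lakeside
Overall: Lakeside 154/429 = 35.9%, Harborview 140/307 = 45.6% → Harborview
Lakeside wins each case group but Harborview wins overall — the comparison reverses. Lakeside's patients skew toward critical, which has a lower base rate.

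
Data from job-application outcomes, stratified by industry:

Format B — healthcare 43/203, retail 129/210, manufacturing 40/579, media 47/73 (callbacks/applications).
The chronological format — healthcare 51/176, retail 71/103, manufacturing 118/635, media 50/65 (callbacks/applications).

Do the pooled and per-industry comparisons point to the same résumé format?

Yes

Healthcare: Format B 43/203 = 21.2%, the chronological format 51/176 = 29.0% → the chronological format
Retail: Format B 129/210 = 61.4%, the chronological format 71/103 = 68.9% → the chronological format
Manufacturing: Format B 40/579 = 6.9%, the chronological format 118/635 = 18.6% → the chronological format
Media: Format B 47/73 = 64.4%, the chronological format 50/65 = 76.9% → the chronological format
Overall: Format B 259/1065 = 24.3%, the chronological format 290/979 = 29.6% → the chronological format
The chronological format wins overall and in every industry group — no reversal.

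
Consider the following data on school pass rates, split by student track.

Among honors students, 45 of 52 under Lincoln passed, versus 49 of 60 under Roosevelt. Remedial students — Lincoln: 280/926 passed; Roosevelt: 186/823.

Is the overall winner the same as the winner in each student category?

Yes

Honors: Lincoln 45/52 = 86.5%, Roosevelt 49/60 = 81.7% → Lincoln
Remedial: Lincoln 280/926 = 30.2%, Roosevelt 186/823 = 22.6% → Lincoln
Overall: Lincoln 325/978 = 33.2%, Roosevelt 235/883 = 26.6% → Lincoln
Lincoln wins overall and in every student group — no reversal.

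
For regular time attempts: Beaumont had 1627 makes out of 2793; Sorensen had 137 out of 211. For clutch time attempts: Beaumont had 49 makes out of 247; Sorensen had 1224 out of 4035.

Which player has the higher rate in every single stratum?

Regular time: Beaumont 1627/2793 = 58.3%, Sorensen 137/211 = 64.9% → Sorensen
Clutch time: Beaumont 49/247 = 19.8%, Sorensen 1224/4035 = 30.3% → Sorensen
Sorensen has the higher rate in both groups.

Sorensen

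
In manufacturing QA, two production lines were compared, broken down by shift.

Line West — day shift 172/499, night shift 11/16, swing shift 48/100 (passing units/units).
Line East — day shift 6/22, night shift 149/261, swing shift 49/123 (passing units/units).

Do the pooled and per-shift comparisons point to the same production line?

No

Day shift: Line West 172/499 = 34.5%, Line East 6/22 = 27.3% → Line West
Night shift: Line West 11/16 = 68.8%, Line East 149/261 = 57.1% → Line West
Swing shift: Line West 48/100 = 48.0%, Line East 49/123 = 39.8% → Line West
Overall: Line West 231/615 = 37.6%, Line East 204/406 = 50.2% → Line East
Line West wins each shift group but Line East wins overall — the comparison reverses. Line West's units skew toward day shift, which has a lower base rate.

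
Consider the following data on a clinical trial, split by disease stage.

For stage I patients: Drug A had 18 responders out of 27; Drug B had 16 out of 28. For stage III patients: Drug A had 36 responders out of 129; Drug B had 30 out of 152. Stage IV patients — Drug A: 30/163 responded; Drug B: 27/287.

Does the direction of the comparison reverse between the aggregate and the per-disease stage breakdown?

Stage I: Drug A 18/27 = 66.7%, Drug B 16/28 = 57.1% → Drug A
Stage III: Drug A 36/129 = 27.9%, Drug B 30/152 = 19.7% → Drug A
Stage IV: Drug A 30/163 = 18.4%, Drug B 27/287 = 9.4% → Drug A
Overall: Drug A 84/319 = 26.3%, Drug B 73/467 = 15.6% → Drug A
Drug A wins overall and in every disease group — no reversal.

No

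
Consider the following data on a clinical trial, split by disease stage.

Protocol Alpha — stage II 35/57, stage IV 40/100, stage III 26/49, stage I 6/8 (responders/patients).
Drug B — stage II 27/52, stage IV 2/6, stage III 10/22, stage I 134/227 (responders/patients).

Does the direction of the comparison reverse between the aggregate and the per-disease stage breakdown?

Stage II: Protocol Alpha 35/57 = 61.4%, Drug B 27/52 = 51.9% → Protocol Alpha
Stage IV: Protocol Alpha 40/100 = 40.0%, Drug B 2/6 = 33.3% → Protocol Alpha
Stage III: Protocol Alpha 26/49 = 53.1%, Drug B 10/22 = 45.5% → Protocol Alpha
Stage I: Protocol Alpha 6/8 = 75.0%, Drug B 134/227 = 59.0% → Protocol Alpha
Overall: Protocol Alpha 107/214 = 50.0%, Drug B 173/307 = 56.4% → Drug B
Protocol Alpha wins each disease group but Drug B wins overall — the comparison reverses. Protocol Alpha's patients skew toward stage IV, which has a lower base rate.

Yes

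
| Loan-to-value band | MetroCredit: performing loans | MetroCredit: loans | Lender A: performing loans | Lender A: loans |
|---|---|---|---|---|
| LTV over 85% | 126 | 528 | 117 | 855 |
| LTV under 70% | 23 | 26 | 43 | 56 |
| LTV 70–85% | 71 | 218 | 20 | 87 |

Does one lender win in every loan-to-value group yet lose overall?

LTV over 85%: MetroCredit 126/528 = 23.9%, Lender A 117/855 = 13.7% → MetroCredit
LTV under 70%: MetroCredit 23/26 = 88.5%, Lender A 43/56 = 76.8% → MetroCredit
LTV 70–85%: MetroCredit 71/218 = 32.6%, Lender A 20/87 = 23.0% → MetroCredit
Overall: MetroCredit 220/772 = 28.5%, Lender A 180/998 = 18.0% → MetroCredit
MetroCredit wins overall and in every loan-to-value group — no reversal.

No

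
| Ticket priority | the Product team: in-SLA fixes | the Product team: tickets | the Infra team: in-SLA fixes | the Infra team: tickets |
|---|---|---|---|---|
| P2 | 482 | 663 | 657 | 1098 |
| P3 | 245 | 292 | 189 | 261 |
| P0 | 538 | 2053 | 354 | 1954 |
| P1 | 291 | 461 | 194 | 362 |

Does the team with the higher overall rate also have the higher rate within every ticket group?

P2: the Product team 482/663 = 72.7%, the Infra team 657/1098 = 59.8% → the Product team
P3: the Product team 245/292 = 83.9%, the Infra team 189/261 = 72.4% → the Product team
P0: the Product team 538/2053 = 26.2%, the Infra team 354/1954 = 18.1% → the Product team
P1: the Product team 291/461 = 63.1%, the Infra team 194/362 = 53.6% → the Product team
Overall: the Product team 1556/3469 = 44.9%, the Infra team 1394/3675 = 37.9% → the Product team
The Product team wins overall and in every ticket group — no reversal.

Yes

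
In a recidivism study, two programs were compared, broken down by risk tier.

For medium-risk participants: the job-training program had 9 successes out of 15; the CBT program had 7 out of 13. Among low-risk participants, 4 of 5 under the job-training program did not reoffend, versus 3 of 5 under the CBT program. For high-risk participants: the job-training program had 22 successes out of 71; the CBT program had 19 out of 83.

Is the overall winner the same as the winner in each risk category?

Yes

Medium-risk: the job-training program 9/15 = 60.0%, the CBT program 7/13 = 53.8% → the job-training program
Low-risk: the job-training program 4/5 = 80.0%, the CBT program 3/5 = 60.0% → the job-training program
High-risk: the job-training program 22/71 = 31.0%, the CBT program 19/83 = 22.9% → the job-training program
Overall: the job-training program 35/91 = 38.5%, the CBT program 29/101 = 28.7% → the job-training program
The job-training program wins overall and in every risk group — no reversal.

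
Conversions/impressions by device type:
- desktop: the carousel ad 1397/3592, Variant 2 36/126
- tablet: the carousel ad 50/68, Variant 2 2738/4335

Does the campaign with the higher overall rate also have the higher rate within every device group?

No

Desktop: the carousel ad 1397/3592 = 38.9%, Variant 2 36/126 = 28.6% → the carousel ad
Tablet: the carousel ad 50/68 = 73.5%, Variant 2 2738/4335 = 63.2% → the carousel ad
Overall: the carousel ad 1447/3660 = 39.5%, Variant 2 2774/4461 = 62.2% → Variant 2
The carousel ad wins each device group but Variant 2 wins overall — the comparison reverses. The carousel ad's impressions skew toward desktop, which has a lower base rate.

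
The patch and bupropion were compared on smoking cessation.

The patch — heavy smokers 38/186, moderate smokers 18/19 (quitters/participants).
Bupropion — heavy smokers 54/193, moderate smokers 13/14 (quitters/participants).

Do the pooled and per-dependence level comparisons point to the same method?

No

Heavy smokers: the patch 38/186 = 20.4%, bupropion 54/193 = 28.0% → bupropion
Moderate smokers: the patch 18/19 = 94.7%, bupropion 13/14 = 92.9% → the patch
Overall: the patch 56/205 = 27.3%, bupropion 67/207 = 32.4% → bupropion
Neither sweeps: the patch wins 1 of 2 groups, bupropion wins 1. Bupropion wins overall but not every group — no Simpson reversal.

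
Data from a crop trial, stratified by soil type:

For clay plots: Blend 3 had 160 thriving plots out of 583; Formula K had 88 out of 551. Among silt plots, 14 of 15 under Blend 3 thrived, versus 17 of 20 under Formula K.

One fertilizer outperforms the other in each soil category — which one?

Clay: Blend 3 160/583 = 27.4%, Formula K 88/551 = 16.0% → Blend 3
Silt: Blend 3 14/15 = 93.3%, Formula K 17/20 = 85.0% → Blend 3
Blend 3 has the higher rate in both groups.

Blend 3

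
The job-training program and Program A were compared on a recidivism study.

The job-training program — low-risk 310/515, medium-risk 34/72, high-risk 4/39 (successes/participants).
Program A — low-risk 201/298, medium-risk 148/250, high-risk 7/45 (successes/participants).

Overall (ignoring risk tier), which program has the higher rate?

Program A

Low-risk: the job-training program 310/515 = 60.2%, Program A 201/298 = 67.4% → Program A
Medium-risk: the job-training program 34/72 = 47.2%, Program A 148/250 = 59.2% → Program A
High-risk: the job-training program 4/39 = 10.3%, Program A 7/45 = 15.6% → Program A
Overall: the job-training program 348/626 = 55.6%, Program A 356/593 = 60.0% → Program A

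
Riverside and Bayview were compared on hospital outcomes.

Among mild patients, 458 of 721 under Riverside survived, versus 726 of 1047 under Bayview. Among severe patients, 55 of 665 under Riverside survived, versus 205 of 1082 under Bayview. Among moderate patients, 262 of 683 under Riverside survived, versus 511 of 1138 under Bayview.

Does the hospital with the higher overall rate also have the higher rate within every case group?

Mild: Riverside 458/721 = 63.5%, Bayview 726/1047 = 69.3% → Bayview
Severe: Riverside 55/665 = 8.3%, Bayview 205/1082 = 18.9% → Bayview
Moderate: Riverside 262/683 = 38.4%, Bayview 511/1138 = 44.9% → Bayview
Overall: Riverside 775/2069 = 37.5%, Bayview 1442/3267 = 44.1% → Bayview
Bayview wins overall and in every case group — no reversal.

Yes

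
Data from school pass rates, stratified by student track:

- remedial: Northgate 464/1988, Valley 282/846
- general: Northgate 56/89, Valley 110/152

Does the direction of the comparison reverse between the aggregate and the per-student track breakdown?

No

Remedial: Northgate 464/1988 = 23.3%, Valley 282/846 = 33.3% → Valley
General: Northgate 56/89 = 62.9%, Valley 110/152 = 72.4% → Valley
Overall: Northgate 520/2077 = 25.0%, Valley 392/998 = 39.3% → Valley
Valley wins overall and in every student group — no reversal.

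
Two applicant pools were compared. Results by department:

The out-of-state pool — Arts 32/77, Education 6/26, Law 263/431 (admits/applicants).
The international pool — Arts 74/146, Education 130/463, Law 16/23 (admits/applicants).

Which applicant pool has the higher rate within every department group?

Arts: the out-of-state pool 32/77 = 41.6%, the international pool 74/146 = 50.7% → the international pool
Education: the out-of-state pool 6/26 = 23.1%, the international pool 130/463 = 28.1% → the international pool
Law: the out-of-state pool 263/431 = 61.0%, the international pool 16/23 = 69.6% → the international pool
The international pool has the higher rate in all 3 groups.

the international pool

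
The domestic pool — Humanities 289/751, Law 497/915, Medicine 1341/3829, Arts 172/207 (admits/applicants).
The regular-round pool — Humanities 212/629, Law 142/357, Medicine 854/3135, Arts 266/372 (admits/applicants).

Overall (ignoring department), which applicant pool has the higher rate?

the domestic pool

Humanities: the domestic pool 289/751 = 38.5%, the regular-round pool 212/629 = 33.7% → the domestic pool
Law: the domestic pool 497/915 = 54.3%, the regular-round pool 142/357 = 39.8% → the domestic pool
Medicine: the domestic pool 1341/3829 = 35.0%, the regular-round pool 854/3135 = 27.2% → the domestic pool
Arts: the domestic pool 172/207 = 83.1%, the regular-round pool 266/372 = 71.5% → the domestic pool
Overall: the domestic pool 2299/5702 = 40.3%, the regular-round pool 1474/4493 = 32.8% → the domestic pool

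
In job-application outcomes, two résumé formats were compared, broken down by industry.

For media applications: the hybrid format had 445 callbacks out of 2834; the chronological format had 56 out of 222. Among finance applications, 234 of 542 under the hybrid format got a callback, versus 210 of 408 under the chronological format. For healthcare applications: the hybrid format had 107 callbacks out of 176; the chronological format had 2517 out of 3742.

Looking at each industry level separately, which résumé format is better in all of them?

Media: the hybrid format 445/2834 = 15.7%, the chronological format 56/222 = 25.2% → the chronological format
Finance: the hybrid format 234/542 = 43.2%, the chronological format 210/408 = 51.5% → the chronological format
Healthcare: the hybrid format 107/176 = 60.8%, the chronological format 2517/3742 = 67.3% → the chronological format
The chronological format has the higher rate in all 3 groups.

the chronological format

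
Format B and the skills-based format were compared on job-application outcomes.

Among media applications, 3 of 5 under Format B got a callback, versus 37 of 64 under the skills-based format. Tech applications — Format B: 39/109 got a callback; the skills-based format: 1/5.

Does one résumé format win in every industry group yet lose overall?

Media: Format B 3/5 = 60.0%, the skills-based format 37/64 = 57.8% → Format B
Tech: Format B 39/109 = 35.8%, the skills-based format 1/5 = 20.0% → Format B
Overall: Format B 42/114 = 36.8%, the skills-based format 38/69 = 55.1% → the skills-based format
Format B wins each industry group but the skills-based format wins overall — the comparison reverses. Format B's applications skew toward tech, which has a lower base rate.

Yes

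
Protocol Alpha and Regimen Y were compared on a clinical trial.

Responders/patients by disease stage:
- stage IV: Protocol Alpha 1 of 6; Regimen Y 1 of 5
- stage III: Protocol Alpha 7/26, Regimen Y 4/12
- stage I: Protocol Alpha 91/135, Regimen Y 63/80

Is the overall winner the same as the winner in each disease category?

Yes

Stage IV: Protocol Alpha 1/6 = 16.7%, Regimen Y 1/5 = 20.0% → Regimen Y
Stage III: Protocol Alpha 7/26 = 26.9%, Regimen Y 4/12 = 33.3% → Regimen Y
Stage I: Protocol Alpha 91/135 = 67.4%, Regimen Y 63/80 = 78.8% → Regimen Y
Overall: Protocol Alpha 99/167 = 59.3%, Regimen Y 68/97 = 70.1% → Regimen Y
Regimen Y wins overall and in every disease group — no reversal.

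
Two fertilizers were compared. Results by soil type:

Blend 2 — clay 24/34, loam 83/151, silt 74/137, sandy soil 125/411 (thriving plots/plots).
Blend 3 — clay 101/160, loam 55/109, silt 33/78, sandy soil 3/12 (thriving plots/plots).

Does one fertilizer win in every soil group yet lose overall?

Clay: Blend 2 24/34 = 70.6%, Blend 3 101/160 = 63.1% → Blend 2
Loam: Blend 2 83/151 = 55.0%, Blend 3 55/109 = 50.5% → Blend 2
Silt: Blend 2 74/137 = 54.0%, Blend 3 33/78 = 42.3% → Blend 2
Sandy soil: Blend 2 125/411 = 30.4%, Blend 3 3/12 = 25.0% → Blend 2
Overall: Blend 2 306/733 = 41.7%, Blend 3 192/359 = 53.5% → Blend 3
Blend 2 wins each soil group but Blend 3 wins overall — the comparison reverses. Blend 2's plots skew toward sandy soil, which has a lower base rate.

Yes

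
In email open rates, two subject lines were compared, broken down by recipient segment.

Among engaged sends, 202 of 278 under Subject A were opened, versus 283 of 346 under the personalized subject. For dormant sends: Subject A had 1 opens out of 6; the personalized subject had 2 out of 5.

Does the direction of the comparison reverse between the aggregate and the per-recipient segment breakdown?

No

Engaged: Subject A 202/278 = 72.7%, the personalized subject 283/346 = 81.8% → the personalized subject
Dormant: Subject A 1/6 = 16.7%, the personalized subject 2/5 = 40.0% → the personalized subject
Overall: Subject A 203/284 = 71.5%, the personalized subject 285/351 = 81.2% → the personalized subject
The personalized subject wins overall and in every recipient group — no reversal.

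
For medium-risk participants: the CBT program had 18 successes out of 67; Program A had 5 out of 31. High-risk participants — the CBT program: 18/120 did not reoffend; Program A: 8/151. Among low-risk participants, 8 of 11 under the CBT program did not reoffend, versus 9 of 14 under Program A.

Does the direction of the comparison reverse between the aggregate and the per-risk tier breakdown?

No

Medium-risk: the CBT program 18/67 = 26.9%, Program A 5/31 = 16.1% → the CBT program
High-risk: the CBT program 18/120 = 15.0%, Program A 8/151 = 5.3% → the CBT program
Low-risk: the CBT program 8/11 = 72.7%, Program A 9/14 = 64.3% → the CBT program
Overall: the CBT program 44/198 = 22.2%, Program A 22/196 = 11.2% → the CBT program
The CBT program wins overall and in every risk group — no reversal.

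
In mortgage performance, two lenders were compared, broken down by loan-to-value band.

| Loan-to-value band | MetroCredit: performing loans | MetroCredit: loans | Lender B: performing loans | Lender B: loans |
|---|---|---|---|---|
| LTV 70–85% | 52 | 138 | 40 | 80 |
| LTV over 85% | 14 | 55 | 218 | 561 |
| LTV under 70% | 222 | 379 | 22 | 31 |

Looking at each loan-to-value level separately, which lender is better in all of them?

Lender B

LTV 70–85%: MetroCredit 52/138 = 37.7%, Lender B 40/80 = 50.0% → Lender B
LTV over 85%: MetroCredit 14/55 = 25.5%, Lender B 218/561 = 38.9% → Lender B
LTV under 70%: MetroCredit 222/379 = 58.6%, Lender B 22/31 = 71.0% → Lender B
Lender B has the higher rate in all 3 groups.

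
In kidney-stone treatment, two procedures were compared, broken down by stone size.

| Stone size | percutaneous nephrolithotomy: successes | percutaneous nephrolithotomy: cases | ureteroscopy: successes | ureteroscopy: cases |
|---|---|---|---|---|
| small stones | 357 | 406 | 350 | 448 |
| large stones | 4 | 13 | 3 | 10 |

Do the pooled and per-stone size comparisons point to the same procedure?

Small stones: percutaneous nephrolithotomy 357/406 = 87.9%, ureteroscopy 350/448 = 78.1% → percutaneous nephrolithotomy
Large stones: percutaneous nephrolithotomy 4/13 = 30.8%, ureteroscopy 3/10 = 30.0% → percutaneous nephrolithotomy
Overall: percutaneous nephrolithotomy 361/419 = 86.2%, ureteroscopy 353/458 = 77.1% → percutaneous nephrolithotomy
Percutaneous nephrolithotomy wins overall and in every stone group — no reversal.

Yes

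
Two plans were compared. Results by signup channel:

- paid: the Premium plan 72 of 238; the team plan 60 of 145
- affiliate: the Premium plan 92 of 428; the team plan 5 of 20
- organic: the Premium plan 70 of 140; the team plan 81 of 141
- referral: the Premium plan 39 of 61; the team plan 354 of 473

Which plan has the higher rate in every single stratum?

the team plan

Paid: the Premium plan 72/238 = 30.3%, the team plan 60/145 = 41.4% → the team plan
Affiliate: the Premium plan 92/428 = 21.5%, the team plan 5/20 = 25.0% → the team plan
Organic: the Premium plan 70/140 = 50.0%, the team plan 81/141 = 57.4% → the team plan
Referral: the Premium plan 39/61 = 63.9%, the team plan 354/473 = 74.8% → the team plan
The team plan has the higher rate in all 4 groups.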